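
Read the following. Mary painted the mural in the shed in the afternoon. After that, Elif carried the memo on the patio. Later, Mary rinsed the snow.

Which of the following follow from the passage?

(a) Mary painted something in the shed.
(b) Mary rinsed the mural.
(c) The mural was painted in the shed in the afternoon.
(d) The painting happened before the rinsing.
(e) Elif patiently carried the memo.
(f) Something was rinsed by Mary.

(a), (c), (d), (f)

(a) Entailed — the original entails any weakening of itself; this just drops 'in the afternoon' and generalizes the patient.
(b) Not entailed — Mary rinsed the snow, not the mural; the mural belongs to the painting event.
(c) Entailed — every conjunct here is already in the original painting event.
(d) Entailed — the narrative places the painting before the rinsing.
(e) Not entailed — 'patiently' adds information not in the original event.
(f) Entailed — this follows by dropping conjuncts from the rinsing event's description.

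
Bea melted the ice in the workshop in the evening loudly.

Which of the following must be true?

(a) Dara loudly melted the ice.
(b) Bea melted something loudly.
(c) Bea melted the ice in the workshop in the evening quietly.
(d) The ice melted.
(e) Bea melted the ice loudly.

(b), (d), (e)

(a) Not entailed — the passage has Bea melting the ice, not Dara.
(b) Entailed — dropping 'in the evening', 'in the workshop' and generalizing the patient leaves a sub-description the original still satisfies.
(c) Not entailed — 'quietly' adds a manner not in (and inconsistent with) the original.
(d) Entailed — 'Bea melted the ice' is causative; it entails the inchoative 'the ice melted'.
(e) Entailed — dropping 'in the evening', 'in the workshop' leaves a sub-description the original still satisfies.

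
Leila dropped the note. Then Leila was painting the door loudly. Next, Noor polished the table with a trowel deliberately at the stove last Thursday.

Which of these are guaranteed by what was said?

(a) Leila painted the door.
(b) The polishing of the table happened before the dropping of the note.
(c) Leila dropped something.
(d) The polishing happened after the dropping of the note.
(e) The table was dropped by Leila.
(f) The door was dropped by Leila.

(a) Not entailed — 'was painting' is progressive on an accomplishment; it does not entail the completed 'painted'.
(b) Not entailed — the narrative places the dropping before the polishing, not after.
(c) Entailed — this follows by dropping conjuncts from the dropping event's description.
(d) Entailed — the narrative places the dropping before the polishing.
(e) Not entailed — Leila dropped the note, not the table; the table belongs to the polishing event.
(f) Not entailed — Leila dropped the note, not the door; the door belongs to the painting event.

(c), (d)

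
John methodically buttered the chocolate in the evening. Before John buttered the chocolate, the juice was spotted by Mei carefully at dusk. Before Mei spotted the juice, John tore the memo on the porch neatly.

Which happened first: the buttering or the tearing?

the tearing

The connectives place the tearing before the buttering.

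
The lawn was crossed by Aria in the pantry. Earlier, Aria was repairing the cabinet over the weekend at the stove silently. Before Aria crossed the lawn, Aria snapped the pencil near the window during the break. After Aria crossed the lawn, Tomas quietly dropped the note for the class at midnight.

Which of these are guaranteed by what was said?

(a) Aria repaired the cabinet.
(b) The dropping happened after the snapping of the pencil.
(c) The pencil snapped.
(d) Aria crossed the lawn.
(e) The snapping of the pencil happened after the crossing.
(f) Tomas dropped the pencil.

(b), (c), (d)

(a) Not entailed — 'was repairing' is progressive on an accomplishment; it does not entail the completed 'repaired'.
(b) Entailed — the narrative places the snapping before the dropping.
(c) Entailed — 'Aria snapped the pencil' is causative; it entails the inchoative 'the pencil snapped'.
(d) Entailed — dropping 'in the pantry' leaves a sub-description the original still satisfies.
(e) Not entailed — the narrative places the snapping before the crossing, not after.
(f) Not entailed — Tomas dropped the note, not the pencil; the pencil belongs to the snapping event.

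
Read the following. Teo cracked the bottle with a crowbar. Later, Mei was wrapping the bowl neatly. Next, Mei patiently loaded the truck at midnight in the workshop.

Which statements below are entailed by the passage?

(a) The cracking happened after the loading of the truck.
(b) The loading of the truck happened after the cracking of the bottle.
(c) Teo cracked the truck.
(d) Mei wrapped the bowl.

(a) Not entailed — the narrative places the cracking before the loading, not after.
(b) Entailed — the narrative places the cracking before the loading.
(c) Not entailed — Teo cracked the bottle, not the truck; the truck belongs to the loading event.
(d) Not entailed — 'was wrapping' is progressive on an accomplishment; it does not entail the completed 'wrapped'.

(b)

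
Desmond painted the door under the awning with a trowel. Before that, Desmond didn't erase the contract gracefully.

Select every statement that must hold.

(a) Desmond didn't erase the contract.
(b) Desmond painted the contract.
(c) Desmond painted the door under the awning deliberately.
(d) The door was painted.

(a) Not entailed — dropping 'gracefully' under negation is not valid — the original leaves open that Desmond erased the contract some other way.
(b) Not entailed — Desmond painted the door, not the contract; the contract belongs to the erasing event.
(c) Not entailed — 'deliberately' adds information not in the original event.
(d) Entailed — the original entails any weakening of itself; this just drops 'under the awning', 'with a trowel' and generalizes the agent.

(d)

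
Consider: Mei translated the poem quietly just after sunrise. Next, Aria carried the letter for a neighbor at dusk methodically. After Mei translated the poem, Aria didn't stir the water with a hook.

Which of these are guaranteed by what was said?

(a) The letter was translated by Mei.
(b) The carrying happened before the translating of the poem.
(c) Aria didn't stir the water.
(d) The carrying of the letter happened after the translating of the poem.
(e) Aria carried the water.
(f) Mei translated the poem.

(a) Not entailed — Mei translated the poem, not the letter; the letter belongs to the carrying event.
(b) Not entailed — the narrative places the translating before the carrying, not after.
(c) Not entailed — dropping 'with a hook' under negation is not valid — the original leaves open that Aria stirred the water some other way.
(d) Entailed — the narrative places the translating before the carrying.
(e) Not entailed — Aria carried the letter, not the water; the water belongs to the stirring event.
(f) Entailed — the original entails any weakening of itself; this just drops 'quietly', 'just after sunrise'.

(d), (f)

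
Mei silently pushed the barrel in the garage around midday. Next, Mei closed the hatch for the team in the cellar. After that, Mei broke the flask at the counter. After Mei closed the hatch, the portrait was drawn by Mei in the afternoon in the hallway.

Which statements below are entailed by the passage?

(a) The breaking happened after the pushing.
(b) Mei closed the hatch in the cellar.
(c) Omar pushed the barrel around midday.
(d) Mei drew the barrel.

(a) Entailed — the narrative places the pushing before the breaking.
(b) Entailed — this follows by dropping conjuncts from the closing event's description.
(c) Not entailed — the passage has Mei pushing the barrel, not Omar.
(d) Not entailed — Mei drew the portrait, not the barrel; the barrel belongs to the pushing event.

(a), (b)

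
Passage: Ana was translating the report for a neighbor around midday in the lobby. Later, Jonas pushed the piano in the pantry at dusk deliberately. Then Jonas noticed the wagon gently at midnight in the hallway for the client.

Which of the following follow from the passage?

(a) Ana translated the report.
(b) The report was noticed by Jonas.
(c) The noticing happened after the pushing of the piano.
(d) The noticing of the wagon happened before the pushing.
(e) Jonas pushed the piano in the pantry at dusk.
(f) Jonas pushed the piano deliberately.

(c), (e), (f)

(a) Not entailed — 'was translating' is progressive on an accomplishment; it does not entail the completed 'translated'.
(b) Not entailed — Jonas noticed the wagon, not the report; the report belongs to the translating event.
(c) Entailed — the narrative places the pushing before the noticing.
(d) Not entailed — the narrative places the pushing before the noticing, not after.
(e) Entailed — every conjunct here is already in the original pushing event.
(f) Entailed — every conjunct here is already in the original pushing event.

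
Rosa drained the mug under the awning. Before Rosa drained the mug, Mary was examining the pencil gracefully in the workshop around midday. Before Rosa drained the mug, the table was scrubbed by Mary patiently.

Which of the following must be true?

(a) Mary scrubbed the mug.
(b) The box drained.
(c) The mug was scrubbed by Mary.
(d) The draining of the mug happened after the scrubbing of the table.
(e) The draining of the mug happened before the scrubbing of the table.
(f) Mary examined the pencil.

(d), (f)

(a) Not entailed — Mary scrubbed the table, not the mug; the mug belongs to the draining event.
(b) Not entailed — the mug is what drained, not the box.
(c) Not entailed — Mary scrubbed the table, not the mug; the mug belongs to the draining event.
(d) Entailed — the narrative places the scrubbing before the draining.
(e) Not entailed — the narrative places the scrubbing before the draining, not after.
(f) Entailed — 'examine' is an activity; 'was examining' entails that some examining happened, so 'examined' holds.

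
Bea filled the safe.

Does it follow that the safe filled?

'Bea filled the safe' is the causative; it entails the inchoative 'the safe filled'.

yes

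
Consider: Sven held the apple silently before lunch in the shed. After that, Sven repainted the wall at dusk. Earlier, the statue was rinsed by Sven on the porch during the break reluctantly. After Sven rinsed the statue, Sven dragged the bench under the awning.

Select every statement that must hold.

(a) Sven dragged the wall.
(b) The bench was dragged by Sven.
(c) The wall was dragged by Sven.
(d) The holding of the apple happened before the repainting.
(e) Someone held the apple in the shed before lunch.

(b), (d), (e)

(a) Not entailed — Sven dragged the bench, not the wall; the wall belongs to the repainting event.
(b) Entailed — the original entails any weakening of itself; this just drops 'under the awning'.
(c) Not entailed — Sven dragged the bench, not the wall; the wall belongs to the repainting event.
(d) Entailed — the narrative places the holding before the repainting.
(e) Entailed — the original entails any weakening of itself; this just drops 'silently' and generalizes the agent.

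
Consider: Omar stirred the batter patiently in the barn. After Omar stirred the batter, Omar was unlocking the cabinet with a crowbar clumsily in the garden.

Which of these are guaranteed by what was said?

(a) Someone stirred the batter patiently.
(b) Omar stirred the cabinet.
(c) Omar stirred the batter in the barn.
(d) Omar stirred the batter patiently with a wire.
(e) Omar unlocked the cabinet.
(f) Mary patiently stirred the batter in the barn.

(a) Entailed — every conjunct here is already in the original stirring event.
(b) Not entailed — Omar stirred the batter, not the cabinet; the cabinet belongs to the unlocking event.
(c) Entailed — every conjunct here is already in the original stirring event.
(d) Not entailed — 'with a wire' adds information not in the original event.
(e) Not entailed — 'was unlocking' is progressive on an accomplishment; it does not entail the completed 'unlocked'.
(f) Not entailed — the passage has Omar stirring the batter, not Mary.

(a), (c)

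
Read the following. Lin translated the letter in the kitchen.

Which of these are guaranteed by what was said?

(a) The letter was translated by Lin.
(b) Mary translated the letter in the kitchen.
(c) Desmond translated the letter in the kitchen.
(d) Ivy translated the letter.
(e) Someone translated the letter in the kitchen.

(a), (e)

(a) Entailed — dropping 'in the kitchen' leaves a sub-description the original still satisfies.
(b) Not entailed — the passage has Lin translating the letter, not Mary.
(c) Not entailed — the passage has Lin translating the letter, not Desmond.
(d) Not entailed — the passage has Lin translating the letter, not Ivy.
(e) Entailed — generalizing the agent leaves a sub-description the original still satisfies.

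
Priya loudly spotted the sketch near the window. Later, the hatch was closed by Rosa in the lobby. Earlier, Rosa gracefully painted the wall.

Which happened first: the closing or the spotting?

The connectives place the spotting before the closing.

the spotting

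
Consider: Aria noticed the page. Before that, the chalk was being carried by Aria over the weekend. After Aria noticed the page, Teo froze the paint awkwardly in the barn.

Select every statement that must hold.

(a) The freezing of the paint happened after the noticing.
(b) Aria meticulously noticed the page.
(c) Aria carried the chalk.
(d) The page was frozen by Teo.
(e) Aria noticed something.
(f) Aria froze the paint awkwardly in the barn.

(a), (c), (e)

(a) Entailed — the narrative places the noticing before the freezing.
(b) Not entailed — 'meticulously' adds information not in the original event.
(c) Entailed — 'carry' is an activity; 'was carrying' entails that some carrying happened, so 'carried' holds.
(d) Not entailed — Teo froze the paint, not the page; the page belongs to the noticing event.
(e) Entailed — the original entails any weakening of itself; this just generalizes the patient.
(f) Not entailed — the passage has Teo freezing the paint, not Aria.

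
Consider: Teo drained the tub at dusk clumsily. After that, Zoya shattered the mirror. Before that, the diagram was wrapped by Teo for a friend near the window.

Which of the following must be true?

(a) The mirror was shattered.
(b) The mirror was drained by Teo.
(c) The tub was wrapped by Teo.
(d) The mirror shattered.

(a), (d)

(a) Entailed — this follows by dropping conjuncts from the shattering event's description.
(b) Not entailed — Teo drained the tub, not the mirror; the mirror belongs to the shattering event.
(c) Not entailed — Teo wrapped the diagram, not the tub; the tub belongs to the draining event.
(d) Entailed — 'Zoya shattered the mirror' is causative; it entails the inchoative 'the mirror shattered'.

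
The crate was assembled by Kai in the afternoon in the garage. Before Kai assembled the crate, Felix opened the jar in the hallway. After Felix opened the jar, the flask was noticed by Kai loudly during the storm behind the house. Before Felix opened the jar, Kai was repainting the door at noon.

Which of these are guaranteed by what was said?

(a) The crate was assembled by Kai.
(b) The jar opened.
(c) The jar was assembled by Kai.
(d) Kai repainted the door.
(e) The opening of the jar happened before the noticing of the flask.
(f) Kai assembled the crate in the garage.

(a), (b), (e), (f)

(a) Entailed — dropping 'in the afternoon', 'in the garage' leaves a sub-description the original still satisfies.
(b) Entailed — 'Felix opened the jar' is causative; it entails the inchoative 'the jar opened'.
(c) Not entailed — Kai assembled the crate, not the jar; the jar belongs to the opening event.
(d) Not entailed — 'was repainting' is progressive on an accomplishment; it does not entail the completed 'repainted'.
(e) Entailed — the narrative places the opening before the noticing.
(f) Entailed — this follows by dropping conjuncts from the assembling event's description.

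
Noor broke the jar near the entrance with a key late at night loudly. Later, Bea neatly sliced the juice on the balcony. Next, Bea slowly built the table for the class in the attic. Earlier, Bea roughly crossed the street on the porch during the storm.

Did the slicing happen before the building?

The narrative orders the slicing before the building.

yes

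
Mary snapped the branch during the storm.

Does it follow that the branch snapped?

yes

'Mary snapped the branch' is the causative; it entails the inchoative 'the branch snapped'.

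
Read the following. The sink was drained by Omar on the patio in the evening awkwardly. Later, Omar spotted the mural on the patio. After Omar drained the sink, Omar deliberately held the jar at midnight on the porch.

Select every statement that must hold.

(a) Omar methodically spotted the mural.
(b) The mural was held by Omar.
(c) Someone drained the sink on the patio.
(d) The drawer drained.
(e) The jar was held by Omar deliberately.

(c), (e)

(a) Not entailed — 'methodically' adds information not in the original event.
(b) Not entailed — Omar held the jar, not the mural; the mural belongs to the spotting event.
(c) Entailed — every conjunct here is already in the original draining event.
(d) Not entailed — the sink is what drained, not the drawer.
(e) Entailed — every conjunct here is already in the original holding event.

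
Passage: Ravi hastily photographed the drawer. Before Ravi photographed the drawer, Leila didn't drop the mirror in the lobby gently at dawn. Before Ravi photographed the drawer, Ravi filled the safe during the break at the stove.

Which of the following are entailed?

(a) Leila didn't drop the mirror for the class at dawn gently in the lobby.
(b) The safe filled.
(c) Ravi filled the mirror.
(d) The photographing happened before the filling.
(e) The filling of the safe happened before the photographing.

(a) Entailed — under negation, adding a further restriction is entailed: if no such dropping event occurred, none occurred for the class either.
(b) Entailed — 'Ravi filled the safe' is causative; it entails the inchoative 'the safe filled'.
(c) Not entailed — Ravi filled the safe, not the mirror; the mirror belongs to the dropping event.
(d) Not entailed — the narrative places the filling before the photographing, not after.
(e) Entailed — the narrative places the filling before the photographing.

(a), (b), (e)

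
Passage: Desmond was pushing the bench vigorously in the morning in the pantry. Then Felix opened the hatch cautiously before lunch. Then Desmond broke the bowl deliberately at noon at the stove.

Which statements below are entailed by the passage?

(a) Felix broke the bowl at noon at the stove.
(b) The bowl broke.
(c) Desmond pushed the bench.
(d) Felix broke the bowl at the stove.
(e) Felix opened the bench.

(b), (c)

(a) Not entailed — the passage has Desmond breaking the bowl, not Felix.
(b) Entailed — 'Desmond broke the bowl' is causative; it entails the inchoative 'the bowl broke'.
(c) Entailed — 'push' is an activity; 'was pushing' entails that some pushing happened, so 'pushed' holds.
(d) Not entailed — the passage has Desmond breaking the bowl, not Felix.
(e) Not entailed — Felix opened the hatch, not the bench; the bench belongs to the pushing event.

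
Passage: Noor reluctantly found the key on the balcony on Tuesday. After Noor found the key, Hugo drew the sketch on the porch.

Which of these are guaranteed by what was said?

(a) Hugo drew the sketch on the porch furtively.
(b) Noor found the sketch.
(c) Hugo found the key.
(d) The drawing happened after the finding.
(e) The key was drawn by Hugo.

(d)

(a) Not entailed — 'furtively' adds information not in the original event.
(b) Not entailed — Noor found the key, not the sketch; the sketch belongs to the drawing event.
(c) Not entailed — the passage has Noor finding the key, not Hugo.
(d) Entailed — the narrative places the finding before the drawing.
(e) Not entailed — Hugo drew the sketch, not the key; the key belongs to the finding event.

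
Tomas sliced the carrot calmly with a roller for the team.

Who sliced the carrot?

'Tomas' marks the agent of the slicing event.

Tomas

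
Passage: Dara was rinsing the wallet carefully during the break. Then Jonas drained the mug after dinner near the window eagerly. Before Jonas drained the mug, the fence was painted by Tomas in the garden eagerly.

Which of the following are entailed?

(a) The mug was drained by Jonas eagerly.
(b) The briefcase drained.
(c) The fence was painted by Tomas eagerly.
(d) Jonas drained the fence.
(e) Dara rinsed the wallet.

(a) Entailed — dropping 'after dinner', 'near the window' leaves a sub-description the original still satisfies.
(b) Not entailed — the mug is what drained, not the briefcase.
(c) Entailed — this follows by dropping conjuncts from the painting event's description.
(d) Not entailed — Jonas drained the mug, not the fence; the fence belongs to the painting event.
(e) Entailed — 'rinse' is an activity; 'was rinsing' entails that some rinsing happened, so 'rinsed' holds.

(a), (c), (e)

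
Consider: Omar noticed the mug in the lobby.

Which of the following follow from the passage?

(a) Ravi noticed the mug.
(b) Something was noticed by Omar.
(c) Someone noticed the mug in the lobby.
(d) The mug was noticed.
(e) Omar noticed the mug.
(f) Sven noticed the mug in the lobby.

(a) Not entailed — the passage has Omar noticing the mug, not Ravi.
(b) Entailed — this follows by dropping conjuncts from the noticing event's description.
(c) Entailed — the original entails any weakening of itself; this just generalizes the agent.
(d) Entailed — dropping 'in the lobby' and generalizing the agent leaves a sub-description the original still satisfies.
(e) Entailed — dropping 'in the lobby' leaves a sub-description the original still satisfies.
(f) Not entailed — the passage has Omar noticing the mug, not Sven.

(b), (c), (d), (e)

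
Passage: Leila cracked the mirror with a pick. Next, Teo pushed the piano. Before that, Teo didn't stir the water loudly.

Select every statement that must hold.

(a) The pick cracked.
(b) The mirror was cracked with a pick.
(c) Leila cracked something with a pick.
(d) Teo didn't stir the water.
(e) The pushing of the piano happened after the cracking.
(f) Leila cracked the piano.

(a) Not entailed — the mirror is what cracked, not the pick.
(b) Entailed — generalizing the agent leaves a sub-description the original still satisfies.
(c) Entailed — generalizing the patient leaves a sub-description the original still satisfies.
(d) Not entailed — dropping 'loudly' under negation is not valid — the original leaves open that Teo stirred the water some other way.
(e) Entailed — the narrative places the cracking before the pushing.
(f) Not entailed — Leila cracked the mirror, not the piano; the piano belongs to the pushing event.

(b), (c), (e)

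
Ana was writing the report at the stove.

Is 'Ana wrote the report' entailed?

'was writing' is progressive; for an accomplishment like 'write the report', it doesn't entail completion.

no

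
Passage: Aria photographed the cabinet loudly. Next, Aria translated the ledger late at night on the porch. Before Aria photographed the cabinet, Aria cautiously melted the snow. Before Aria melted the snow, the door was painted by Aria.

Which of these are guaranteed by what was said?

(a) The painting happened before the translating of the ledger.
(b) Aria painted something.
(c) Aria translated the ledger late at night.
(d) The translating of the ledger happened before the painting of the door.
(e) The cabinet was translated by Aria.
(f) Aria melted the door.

(a), (b), (c)

(a) Entailed — the narrative places the painting before the translating.
(b) Entailed — the original entails any weakening of itself; this just generalizes the patient.
(c) Entailed — the original entails any weakening of itself; this just drops 'on the porch'.
(d) Not entailed — the narrative places the painting before the translating, not after.
(e) Not entailed — Aria translated the ledger, not the cabinet; the cabinet belongs to the photographing event.
(f) Not entailed — Aria melted the snow, not the door; the door belongs to the painting event.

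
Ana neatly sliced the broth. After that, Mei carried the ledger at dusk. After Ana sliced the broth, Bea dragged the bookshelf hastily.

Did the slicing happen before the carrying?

The narrative orders the slicing before the carrying.

yes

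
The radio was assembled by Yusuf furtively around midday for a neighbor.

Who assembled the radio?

'Yusuf' marks the agent of the assembling event.

Yusuf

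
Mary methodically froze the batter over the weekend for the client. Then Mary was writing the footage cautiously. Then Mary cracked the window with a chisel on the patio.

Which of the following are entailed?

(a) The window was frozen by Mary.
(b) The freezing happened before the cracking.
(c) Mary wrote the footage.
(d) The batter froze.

(b), (d)

(a) Not entailed — Mary froze the batter, not the window; the window belongs to the cracking event.
(b) Entailed — the narrative places the freezing before the cracking.
(c) Not entailed — 'was writing' is progressive on an accomplishment; it does not entail the completed 'wrote'.
(d) Entailed — 'Mary froze the batter' is causative; it entails the inchoative 'the batter froze'.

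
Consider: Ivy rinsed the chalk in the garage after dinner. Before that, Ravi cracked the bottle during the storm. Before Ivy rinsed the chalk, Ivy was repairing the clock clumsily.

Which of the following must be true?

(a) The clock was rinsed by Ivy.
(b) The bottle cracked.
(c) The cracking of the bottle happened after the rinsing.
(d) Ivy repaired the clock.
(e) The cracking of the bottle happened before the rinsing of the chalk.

(b), (e)

(a) Not entailed — Ivy rinsed the chalk, not the clock; the clock belongs to the repairing event.
(b) Entailed — 'Ravi cracked the bottle' is causative; it entails the inchoative 'the bottle cracked'.
(c) Not entailed — the narrative places the cracking before the rinsing, not after.
(d) Not entailed — 'was repairing' is progressive on an accomplishment; it does not entail the completed 'repaired'.
(e) Entailed — the narrative places the cracking before the rinsing.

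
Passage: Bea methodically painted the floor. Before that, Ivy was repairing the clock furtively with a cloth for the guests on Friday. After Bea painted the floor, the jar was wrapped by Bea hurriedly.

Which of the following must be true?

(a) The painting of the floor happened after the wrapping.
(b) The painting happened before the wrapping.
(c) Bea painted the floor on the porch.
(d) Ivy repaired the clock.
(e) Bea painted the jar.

(a) Not entailed — the narrative places the painting before the wrapping, not after.
(b) Entailed — the narrative places the painting before the wrapping.
(c) Not entailed — 'on the porch' adds information not in the original event.
(d) Not entailed — 'was repairing' is progressive on an accomplishment; it does not entail the completed 'repaired'.
(e) Not entailed — Bea painted the floor, not the jar; the jar belongs to the wrapping event.

(b)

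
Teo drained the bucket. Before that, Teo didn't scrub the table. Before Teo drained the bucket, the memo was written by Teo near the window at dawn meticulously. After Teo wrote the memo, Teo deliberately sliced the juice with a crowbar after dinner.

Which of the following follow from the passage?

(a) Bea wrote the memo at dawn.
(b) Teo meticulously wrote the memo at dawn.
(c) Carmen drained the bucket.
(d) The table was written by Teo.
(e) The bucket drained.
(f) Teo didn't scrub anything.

(b), (e)

(a) Not entailed — the passage has Teo writing the memo, not Bea.
(b) Entailed — every conjunct here is already in the original writing event.
(c) Not entailed — the passage has Teo draining the bucket, not Carmen.
(d) Not entailed — Teo wrote the memo, not the table; the table belongs to the scrubbing event.
(e) Entailed — 'Teo drained the bucket' is causative; it entails the inchoative 'the bucket drained'.
(f) Not entailed — the original only denies this specific event; Teo may have scrubbed something else.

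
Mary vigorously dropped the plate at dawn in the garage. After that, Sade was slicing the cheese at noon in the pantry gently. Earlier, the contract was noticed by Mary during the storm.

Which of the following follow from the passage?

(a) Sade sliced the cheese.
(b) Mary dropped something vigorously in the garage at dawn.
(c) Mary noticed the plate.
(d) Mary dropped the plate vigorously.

(b), (d)

(a) Not entailed — 'was slicing' is progressive on an accomplishment; it does not entail the completed 'sliced'.
(b) Entailed — every conjunct here is already in the original dropping event.
(c) Not entailed — Mary noticed the contract, not the plate; the plate belongs to the dropping event.
(d) Entailed — the original entails any weakening of itself; this just drops 'at dawn', 'in the garage'.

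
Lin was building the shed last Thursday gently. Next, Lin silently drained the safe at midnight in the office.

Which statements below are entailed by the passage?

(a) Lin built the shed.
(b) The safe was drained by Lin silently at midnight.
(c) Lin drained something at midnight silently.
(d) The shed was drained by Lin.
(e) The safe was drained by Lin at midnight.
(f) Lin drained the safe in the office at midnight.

(b), (c), (e), (f)

(a) Not entailed — 'was building' is progressive on an accomplishment; it does not entail the completed 'built'.
(b) Entailed — every conjunct here is already in the original draining event.
(c) Entailed — every conjunct here is already in the original draining event.
(d) Not entailed — Lin drained the safe, not the shed; the shed belongs to the building event.
(e) Entailed — dropping 'in the office', 'silently' leaves a sub-description the original still satisfies.
(f) Entailed — dropping 'silently' leaves a sub-description the original still satisfies.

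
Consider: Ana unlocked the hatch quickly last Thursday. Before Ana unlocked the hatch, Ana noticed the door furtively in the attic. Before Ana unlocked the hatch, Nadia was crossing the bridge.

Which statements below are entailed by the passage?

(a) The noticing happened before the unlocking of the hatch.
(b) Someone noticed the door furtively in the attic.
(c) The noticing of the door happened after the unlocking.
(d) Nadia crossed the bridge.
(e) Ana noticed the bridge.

(a), (b)

(a) Entailed — the narrative places the noticing before the unlocking.
(b) Entailed — every conjunct here is already in the original noticing event.
(c) Not entailed — the narrative places the noticing before the unlocking, not after.
(d) Not entailed — 'was crossing' is progressive on an accomplishment; it does not entail the completed 'crossed'.
(e) Not entailed — Ana noticed the door, not the bridge; the bridge belongs to the crossing event.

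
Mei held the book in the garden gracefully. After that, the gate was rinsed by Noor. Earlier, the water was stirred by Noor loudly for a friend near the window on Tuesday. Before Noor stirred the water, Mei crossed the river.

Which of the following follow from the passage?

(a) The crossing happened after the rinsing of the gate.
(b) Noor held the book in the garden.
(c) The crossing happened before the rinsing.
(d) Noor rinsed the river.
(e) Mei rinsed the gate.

(c)

(a) Not entailed — the narrative places the crossing before the rinsing, not after.
(b) Not entailed — the passage has Mei holding the book, not Noor.
(c) Entailed — the narrative places the crossing before the rinsing.
(d) Not entailed — Noor rinsed the gate, not the river; the river belongs to the crossing event.
(e) Not entailed — the passage has Noor rinsing the gate, not Mei.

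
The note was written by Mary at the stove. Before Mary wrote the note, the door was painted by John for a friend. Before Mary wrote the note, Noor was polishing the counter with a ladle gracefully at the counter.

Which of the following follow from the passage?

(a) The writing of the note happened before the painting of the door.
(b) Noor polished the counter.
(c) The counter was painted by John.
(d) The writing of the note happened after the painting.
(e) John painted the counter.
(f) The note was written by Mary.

(b), (d), (f)

(a) Not entailed — the narrative places the painting before the writing, not after.
(b) Entailed — 'polish' is an activity; 'was polishing' entails that some polishing happened, so 'polished' holds.
(c) Not entailed — John painted the door, not the counter; the counter belongs to the polishing event.
(d) Entailed — the narrative places the painting before the writing.
(e) Not entailed — John painted the door, not the counter; the counter belongs to the polishing event.
(f) Entailed — the original entails any weakening of itself; this just drops 'at the stove'.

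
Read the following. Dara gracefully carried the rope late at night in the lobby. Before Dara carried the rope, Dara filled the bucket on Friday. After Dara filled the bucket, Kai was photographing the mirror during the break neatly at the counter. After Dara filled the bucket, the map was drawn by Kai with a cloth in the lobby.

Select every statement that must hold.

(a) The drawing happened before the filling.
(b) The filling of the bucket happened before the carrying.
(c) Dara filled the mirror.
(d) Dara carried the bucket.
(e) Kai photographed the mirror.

(a) Not entailed — the narrative places the filling before the drawing, not after.
(b) Entailed — the narrative places the filling before the carrying.
(c) Not entailed — Dara filled the bucket, not the mirror; the mirror belongs to the photographing event.
(d) Not entailed — Dara carried the rope, not the bucket; the bucket belongs to the filling event.
(e) Not entailed — 'was photographing' is progressive on an accomplishment; it does not entail the completed 'photographed'.

(b)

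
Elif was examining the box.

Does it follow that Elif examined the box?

yes

'examine' is atelic; if Elif was examining the box, then Elif examined the box (for some time).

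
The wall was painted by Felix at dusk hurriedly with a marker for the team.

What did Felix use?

a marker

'with a marker' marks the instrument of the painting event.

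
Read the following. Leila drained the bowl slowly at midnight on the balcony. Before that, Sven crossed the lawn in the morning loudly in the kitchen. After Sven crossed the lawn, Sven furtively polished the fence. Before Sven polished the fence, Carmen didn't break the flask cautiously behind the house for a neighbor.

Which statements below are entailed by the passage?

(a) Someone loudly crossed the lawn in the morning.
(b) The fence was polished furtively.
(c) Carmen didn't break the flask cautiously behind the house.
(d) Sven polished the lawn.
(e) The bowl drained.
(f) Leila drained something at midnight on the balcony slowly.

(a), (b), (e), (f)

(a) Entailed — dropping 'in the kitchen' and generalizing the agent leaves a sub-description the original still satisfies.
(b) Entailed — the original entails any weakening of itself; this just generalizes the agent.
(c) Not entailed — dropping 'for a neighbor' under negation is not valid — the original leaves open that Carmen broke the flask some other way.
(d) Not entailed — Sven polished the fence, not the lawn; the lawn belongs to the crossing event.
(e) Entailed — 'Leila drained the bowl' is causative; it entails the inchoative 'the bowl drained'.
(f) Entailed — generalizing the patient leaves a sub-description the original still satisfies.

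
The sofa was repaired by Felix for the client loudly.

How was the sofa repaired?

loudly

'loudly' marks the manner of the repairing event.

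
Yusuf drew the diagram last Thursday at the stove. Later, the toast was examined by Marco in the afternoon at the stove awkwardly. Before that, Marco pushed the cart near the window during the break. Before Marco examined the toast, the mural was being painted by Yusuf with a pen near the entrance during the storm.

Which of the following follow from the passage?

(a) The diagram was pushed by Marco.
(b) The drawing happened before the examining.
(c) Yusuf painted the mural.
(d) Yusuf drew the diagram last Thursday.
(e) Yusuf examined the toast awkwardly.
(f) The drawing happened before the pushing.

(b), (d)

(a) Not entailed — Marco pushed the cart, not the diagram; the diagram belongs to the drawing event.
(b) Entailed — the narrative places the drawing before the examining.
(c) Not entailed — 'was painting' is progressive on an accomplishment; it does not entail the completed 'painted'.
(d) Entailed — dropping 'at the stove' leaves a sub-description the original still satisfies.
(e) Not entailed — the passage has Marco examining the toast, not Yusuf.
(f) Not entailed — the narrative doesn't order the drawing relative to the pushing.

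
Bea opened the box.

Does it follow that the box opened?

'Bea opened the box' is the causative; it entails the inchoative 'the box opened'.

yes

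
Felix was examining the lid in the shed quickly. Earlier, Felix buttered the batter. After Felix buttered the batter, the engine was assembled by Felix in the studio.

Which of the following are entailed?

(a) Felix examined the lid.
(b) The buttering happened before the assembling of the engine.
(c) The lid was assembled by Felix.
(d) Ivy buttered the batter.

(a) Entailed — 'examine' is an activity; 'was examining' entails that some examining happened, so 'examined' holds.
(b) Entailed — the narrative places the buttering before the assembling.
(c) Not entailed — Felix assembled the engine, not the lid; the lid belongs to the examining event.
(d) Not entailed — the passage has Felix buttering the batter, not Ivy.

(a), (b)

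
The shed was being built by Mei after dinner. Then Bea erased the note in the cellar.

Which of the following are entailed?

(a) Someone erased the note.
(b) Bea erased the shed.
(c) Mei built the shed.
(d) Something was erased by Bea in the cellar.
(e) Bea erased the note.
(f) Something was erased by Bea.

(a), (d), (e), (f)

(a) Entailed — every conjunct here is already in the original erasing event.
(b) Not entailed — Bea erased the note, not the shed; the shed belongs to the building event.
(c) Not entailed — 'was building' is progressive on an accomplishment; it does not entail the completed 'built'.
(d) Entailed — this follows by dropping conjuncts from the erasing event's description.
(e) Entailed — the original entails any weakening of itself; this just drops 'in the cellar'.
(f) Entailed — the original entails any weakening of itself; this just drops 'in the cellar' and generalizes the patient.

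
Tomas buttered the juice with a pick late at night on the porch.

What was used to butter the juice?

a pick

'with a pick' marks the instrument of the buttering event.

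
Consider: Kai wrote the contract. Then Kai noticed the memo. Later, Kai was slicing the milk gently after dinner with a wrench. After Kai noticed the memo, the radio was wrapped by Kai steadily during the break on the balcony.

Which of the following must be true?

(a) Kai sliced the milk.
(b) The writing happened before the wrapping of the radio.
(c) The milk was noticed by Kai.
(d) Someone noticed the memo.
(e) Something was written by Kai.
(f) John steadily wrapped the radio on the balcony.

(b), (d), (e)

(a) Not entailed — 'was slicing' is progressive on an accomplishment; it does not entail the completed 'sliced'.
(b) Entailed — the narrative places the writing before the wrapping.
(c) Not entailed — Kai noticed the memo, not the milk; the milk belongs to the slicing event.
(d) Entailed — this follows by dropping conjuncts from the noticing event's description.
(e) Entailed — generalizing the patient leaves a sub-description the original still satisfies.
(f) Not entailed — the passage has Kai wrapping the radio, not John.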